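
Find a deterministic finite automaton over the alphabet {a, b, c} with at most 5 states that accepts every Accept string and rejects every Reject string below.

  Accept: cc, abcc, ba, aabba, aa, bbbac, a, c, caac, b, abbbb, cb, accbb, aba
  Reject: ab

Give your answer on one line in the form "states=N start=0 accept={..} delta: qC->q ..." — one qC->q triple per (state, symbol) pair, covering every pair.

states=3 start=0 accept={0,1} delta: 0a->1 0b->0 0c->0 1a->0 1b->2 1c->0 2a->0 2b->0 2c->0

Grow the machine one transition at a time. Run the examples from 0; the earliest place one falls off (shortest prefix, ties alphabetical) gets sent to the lowest-numbered state that keeps every Accept/Reject pair distinguishable — a pair clashes when both reach the same state with identical unread suffix — and to a fresh state only if none does.
a: 0a undefined. 0a->0: no, b/ab meet in 0 with "b" left. Open state 1: 0a->1.
b: 0b undefined. 0b->0: ok.
c: 0c undefined. 0c->0: ok.
aa: 1a undefined. 1a->0: ok.
ab: 1b undefined. 1b->0: no, cc/ab meet in 0. 1b->1: no, ba/ab meet in 1. Open state 2: 1b->2.
ac: 1c undefined. 1c->0: ok.
aba: 2a undefined. 2a->0: ok.
abb: 2b undefined. 2b->0: ok.
abc: 2c undefined. 2c->0: ok.
All examples now run through 3 states with every (state, symbol) defined. Accept strings end in {0,1}, Reject strings end in {2}; accept={0,1}.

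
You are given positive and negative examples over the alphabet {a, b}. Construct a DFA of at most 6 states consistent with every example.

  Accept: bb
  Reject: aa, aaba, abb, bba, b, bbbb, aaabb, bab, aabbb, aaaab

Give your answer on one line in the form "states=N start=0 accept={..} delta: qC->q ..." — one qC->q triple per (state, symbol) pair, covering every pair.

Fold the examples into a partial DFA from state 0: repeatedly fix the first undefined (state, symbol) met by the shortest-then-alphabetical prefix, trying targets in increasing order and rejecting any under which an Accept and a Reject string meet in one state with the same remainder; add a state when all current targets are rejected. Accepting states are where Accept strings end.
a: 0a undefined. 0a->0: no, bb/abb meet in 0 with "bb" left. Open state 1: 0a->1.
b: 0b undefined. 0b->0: no, bb/b meet in 0. 0b->1: ok.
aa: 1a undefined. 1a->0: ok.
ab: 1b undefined. 1b->0: no, bb/aa meet in 0. 1b->1: no, bb/abb meet in 1. Open state 2: 1b->2.
abb: 2b undefined. 2b->0: ok.
bba: 2a undefined. 2a->0: ok.
All examples now run through 3 states with every (state, symbol) defined. Accept strings end in {2}, Reject strings end in {0,1}; accept={2}.

states=3 start=0 accept={2} delta: 0a->1 0b->1 1a->0 1b->2 2a->0 2b->0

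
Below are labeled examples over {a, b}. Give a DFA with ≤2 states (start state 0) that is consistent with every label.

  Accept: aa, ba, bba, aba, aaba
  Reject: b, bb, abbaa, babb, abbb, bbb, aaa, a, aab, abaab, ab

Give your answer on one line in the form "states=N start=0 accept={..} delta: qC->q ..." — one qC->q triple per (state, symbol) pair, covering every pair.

states=2 start=0 accept={0} delta: 0a->1 0b->1 1a->0 1b->1

Grow the machine one transition at a time. Run the examples from 0; the earliest place one falls off (shortest prefix, ties alphabetical) gets sent to the lowest-numbered state that keeps every Accept/Reject pair distinguishable — a pair clashes when both reach the same state with identical unread suffix — and to a fresh state only if none does.
a: 0a undefined. 0a->0: no, aa/aaa meet in 0. Open state 1: 0a->1.
b: 0b undefined. 0b->0: no, ba/a meet in 1. 0b->1: ok.
aa: 1a undefined. 1a->0: ok.
ab: 1b undefined. 1b->0: no, aa/bb meet in 0. 1b->1: ok.
All examples now run through 2 states with every (state, symbol) defined. Accept strings end in {0}, Reject strings end in {1}; accept={0}.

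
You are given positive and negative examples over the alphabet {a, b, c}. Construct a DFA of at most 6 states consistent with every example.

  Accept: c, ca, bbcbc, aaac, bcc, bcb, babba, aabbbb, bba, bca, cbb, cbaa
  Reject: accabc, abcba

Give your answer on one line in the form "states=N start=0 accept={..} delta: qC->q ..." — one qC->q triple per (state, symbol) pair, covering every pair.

Grow the machine one transition at a time. Run the examples from 0; the earliest place one falls off (shortest prefix, ties alphabetical) gets sent to the lowest-numbered state that keeps every Accept/Reject pair distinguishable — a pair clashes when both reach the same state with identical unread suffix — and to a fresh state only if none does.
a: 0a undefined. 0a->0: ok.
b: 0b undefined. 0b->0: ok.
c: 0c undefined. 0c->0: no, c/accabc meet in 0. Open state 1: 0c->1.
ca: 1a undefined. 1a->0: ok.
cb: 1b undefined. 1b->0: no, ca/abcba meet in 0. 1b->1: no, ca/abcba meet in 0. Open state 2: 1b->2.
acc: 1c undefined. 1c->0: no, c/accabc meet in 1. 1c->1: no, c/accabc meet in 1. 1c->2: ok.
cba: 2a undefined. 2a->0: no, c/accabc meet in 1. 2a->1: no, c/abcba meet in 1. 2a->2: no, bcc/abcba meet in 2. Open state 3: 2a->3.
cbb: 2b undefined. 2b->0: ok.
cbaa: 3a undefined. 3a->0: ok.
accab: 3b undefined. 3b->0: no, c/accabc meet in 1. 3b->1: no, bcc/accabc meet in 2. 3b->2: no, bbcbc/accabc meet in 2 with "c" left. 3b->3: ok.
bbcbc: 2c undefined. 2c->0: ok.
accabc: 3c undefined. 3c->0: no, ca/accabc meet in 0. 3c->1: no, c/accabc meet in 1. 3c->2: no, bcc/accabc meet in 2. 3c->3: ok.
All examples now run through 4 states with every (state, symbol) defined. Accept strings end in {0,1,2}, Reject strings end in {3}; accept={0,1,2}.

states=4 start=0 accept={0,1,2} delta: 0a->0 0b->0 0c->1 1a->0 1b->2 1c->2 2a->3 2b->0 2c->0 3a->0 3b->3 3c->3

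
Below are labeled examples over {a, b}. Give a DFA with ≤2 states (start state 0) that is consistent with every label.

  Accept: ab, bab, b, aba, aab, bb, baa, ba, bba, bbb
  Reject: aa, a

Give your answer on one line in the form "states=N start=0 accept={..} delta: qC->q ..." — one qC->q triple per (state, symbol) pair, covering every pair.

Grow the machine one transition at a time. Run the examples from 0; the earliest place one falls off (shortest prefix, ties alphabetical) gets sent to the lowest-numbered state that keeps every Accept/Reject pair distinguishable — a pair clashes when both reach the same state with identical unread suffix — and to a fresh state only if none does.
a: 0a undefined. 0a->0: ok.
b: 0b undefined. 0b->0: no, ab/aa meet in 0. Open state 1: 0b->1.
ba: 1a undefined. 1a->0: no, aba/aa meet in 0. 1a->1: ok.
bb: 1b undefined. 1b->0: no, bab/aa meet in 0. 1b->1: ok.
All examples now run through 2 states with every (state, symbol) defined. Accept strings end in {1}, Reject strings end in {0}; accept={1}.

states=2 start=0 accept={1} delta: 0a->0 0b->1 1a->1 1b->1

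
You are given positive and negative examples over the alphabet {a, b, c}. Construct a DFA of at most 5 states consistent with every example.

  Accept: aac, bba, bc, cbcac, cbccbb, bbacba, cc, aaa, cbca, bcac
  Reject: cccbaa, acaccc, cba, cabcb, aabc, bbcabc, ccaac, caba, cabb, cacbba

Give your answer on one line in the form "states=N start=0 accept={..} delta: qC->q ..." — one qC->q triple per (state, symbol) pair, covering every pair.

states=5 start=0 accept={0,1,2} delta: 0a->1 0b->0 0c->1 1a->1 1b->2 1c->2 2a->3 2b->3 2c->4 3a->2 3b->2 3c->1 4a->0 4b->3 4c->0

Grow the machine one transition at a time. Run the examples from 0; the earliest place one falls off (shortest prefix, ties alphabetical) gets sent to the lowest-numbered state that keeps every Accept/Reject pair distinguishable — a pair clashes when both reach the same state with identical unread suffix — and to a fresh state only if none does.
a: 0a undefined. 0a->0: no, bc/aabc meet in 0 with "bc" left. Open state 1: 0a->1.
b: 0b undefined. 0b->0: ok.
c: 0c undefined. 0c->0: no, aac/ccaac meet in 1 with "ac" left. 0c->1: ok.
aa: 1a undefined. 1a->0: no, aac/aabc meet in 1. 1a->1: ok.
ac: 1c undefined. 1c->0: no, aac/acaccc meet in 0. 1c->1: no, aac/acaccc meet in 1. Open state 2: 1c->2.
cb: 1b undefined. 1b->0: no, bba/cba meet in 1. 1b->1: no, aac/aabc meet in 2. 1b->2: ok.
aca: 2a undefined. 2a->0: no, aac/ccaac meet in 2. 2a->1: no, aac/ccaac meet in 2. 2a->2: no, aac/cba meet in 2. Open state 3: 2a->3.
cbc: 2c undefined. 2c->0: no, bba/cccbaa meet in 1. 2c->1: no, aac/cabcb meet in 2. 2c->2: no, aac/aabc meet in 2. 2c->3: no, cbcac/ccaac meet in 3 with "ac" left. Open state 4: 2c->4.
acac: 3c undefined. 3c->0: no, aac/acaccc meet in 2. 3c->1: ok.
cabb: 2b undefined. 2b->0: no, bba/cacbba meet in 1. 2b->1: no, bba/cabb meet in 1. 2b->2: no, aac/cabb meet in 2. 2b->3: ok.
cbca: 4a undefined. 4a->0: ok.
cbcc: 4c undefined. 4c->0: ok.
ccaa: 3a undefined. 3a->0: no, bba/ccaac meet in 1. 3a->1: no, aac/ccaac meet in 2. 3a->2: ok.
cccb: 4b undefined. 4b->0: no, bba/cccbaa meet in 1. 4b->1: no, bba/cccbaa meet in 1. 4b->2: no, aac/cccbaa meet in 2. 4b->3: ok.
cacbb: 3b undefined. 3b->0: no, bba/cacbba meet in 1. 3b->1: no, bba/cacbba meet in 1. 3b->2: ok.
All examples now run through 5 states with every (state, symbol) defined. Accept strings end in {0,1,2}, Reject strings end in {3,4}; accept={0,1,2}.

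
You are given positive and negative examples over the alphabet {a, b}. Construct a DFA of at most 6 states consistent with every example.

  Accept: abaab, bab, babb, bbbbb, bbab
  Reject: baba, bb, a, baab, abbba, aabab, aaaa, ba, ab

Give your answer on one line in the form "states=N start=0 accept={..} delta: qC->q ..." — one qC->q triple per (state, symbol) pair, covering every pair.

states=5 start=0 accept={4} delta: 0a->1 0b->1 1a->2 1b->3 2a->0 2b->4 3a->3 3b->4 4a->0 4b->4

Grow the machine one transition at a time. Run the examples from 0; the earliest place one falls off (shortest prefix, ties alphabetical) gets sent to the lowest-numbered state that keeps every Accept/Reject pair distinguishable — a pair clashes when both reach the same state with identical unread suffix — and to a fresh state only if none does.
a: 0a undefined. 0a->0: no, abaab/baab meet in 0 with "baab" left. Open state 1: 0a->1.
b: 0b undefined. 0b->0: no, bab/ab meet in 1 with "b" left. 0b->1: ok.
aa: 1a undefined. 1a->0: no, bab/a meet in 1. 1a->1: no, bab/bb meet in 1 with "b" left. Open state 2: 1a->2.
ab: 1b undefined. 1b->0: no, bbbbb/a meet in 1. 1b->1: no, abaab/baab meet in 2 with "ab" left. 1b->2: no, bbab/baab meet in 2 with "ab" left. Open state 3: 1b->3.
aaa: 2a undefined. 2a->0: ok.
aab: 2b undefined. 2b->0: no, babb/baba meet in 1. 2b->1: no, bab/a meet in 1. 2b->2: no, bab/ba meet in 2. 2b->3: no, bab/bb meet in 3. Open state 4: 2b->4.
aba: 3a undefined. 3a->0: no, abaab/bb meet in 3. 3a->1: no, bbab/bb meet in 3. 3a->2: no, abaab/a meet in 1. 3a->3: ok.
abb: 3b undefined. 3b->0: no, bbbbb/bb meet in 3. 3b->1: no, abaab/a meet in 1. 3b->2: no, abaab/ba meet in 2. 3b->3: no, abaab/bb meet in 3. 3b->4: ok.
aaba: 4a undefined. 4a->0: ok.
abbb: 4b undefined. 4b->0: no, babb/baba meet in 0. 4b->1: no, babb/a meet in 1. 4b->2: no, babb/ba meet in 2. 4b->3: no, babb/bb meet in 3. 4b->4: ok.
All examples now run through 5 states with every (state, symbol) defined. Accept strings end in {4}, Reject strings end in {0,1,2,3}; accept={4}.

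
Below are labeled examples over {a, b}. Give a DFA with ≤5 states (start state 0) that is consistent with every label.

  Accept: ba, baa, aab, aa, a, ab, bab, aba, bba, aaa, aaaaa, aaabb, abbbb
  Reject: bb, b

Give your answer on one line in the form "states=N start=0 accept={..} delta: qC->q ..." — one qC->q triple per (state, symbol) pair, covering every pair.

states=2 start=0 accept={1} delta: 0a->1 0b->0 1a->1 1b->1

Grow the machine one transition at a time. Run the examples from 0; the earliest place one falls off (shortest prefix, ties alphabetical) gets sent to the lowest-numbered state that keeps every Accept/Reject pair distinguishable — a pair clashes when both reach the same state with identical unread suffix — and to a fresh state only if none does.
a: 0a undefined. 0a->0: no, aab/b meet in 0 with "b" left. Open state 1: 0a->1.
b: 0b undefined. 0b->0: ok.
aa: 1a undefined. 1a->0: no, baa/bb meet in 0. 1a->1: ok.
ab: 1b undefined. 1b->0: no, aab/bb meet in 0. 1b->1: ok.
All examples now run through 2 states with every (state, symbol) defined. Accept strings end in {1}, Reject strings end in {0}; accept={1}.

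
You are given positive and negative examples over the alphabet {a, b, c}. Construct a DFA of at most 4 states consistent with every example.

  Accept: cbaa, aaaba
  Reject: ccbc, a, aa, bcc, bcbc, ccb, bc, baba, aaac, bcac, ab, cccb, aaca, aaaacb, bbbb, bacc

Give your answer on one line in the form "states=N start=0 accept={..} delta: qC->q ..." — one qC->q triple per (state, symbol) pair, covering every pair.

State merging on the prefix tree: take the shortest (then alphabetical) example prefix whose next move is undefined and point that move at state 0, else 1, else 2, ...; a target is out if some Accept/Reject pair would then sit in one state with the same input left (inseparable). If every existing state is out, open a new one.
a: 0a undefined. 0a->0: ok.
b: 0b undefined. 0b->0: no, aaaba/a meet in 0. Open state 1: 0b->1.
c: 0c undefined. 0c->0: ok.
ba: 1a undefined. 1a->0: no, cbaa/a meet in 0. 1a->1: no, cbaa/ccb meet in 1. Open state 2: 1a->2.
bb: 1b undefined. 1b->0: ok.
bc: 1c undefined. 1c->0: ok.
bab: 2b undefined. 2b->0: ok.
bac: 2c undefined. 2c->0: ok.
cbaa: 2a undefined. 2a->0: no, cbaa/ccbc meet in 0. 2a->1: no, cbaa/ccb meet in 1. 2a->2: ok.
All examples now run through 3 states with every (state, symbol) defined. Accept strings end in {2}, Reject strings end in {0,1}; accept={2}.

states=3 start=0 accept={2} delta: 0a->0 0b->1 0c->0 1a->2 1b->0 1c->0 2a->2 2b->0 2c->0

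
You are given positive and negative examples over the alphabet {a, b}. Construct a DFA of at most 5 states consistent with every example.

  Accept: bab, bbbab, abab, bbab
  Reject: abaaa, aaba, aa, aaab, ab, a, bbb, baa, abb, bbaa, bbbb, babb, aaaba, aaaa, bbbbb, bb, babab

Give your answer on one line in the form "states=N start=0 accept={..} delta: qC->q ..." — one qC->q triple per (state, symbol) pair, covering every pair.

Fold the examples into a partial DFA from state 0: repeatedly fix the first undefined (state, symbol) met by the shortest-then-alphabetical prefix, trying targets in increasing order and rejecting any under which an Accept and a Reject string meet in one state with the same remainder; add a state when all current targets are rejected. Accepting states are where Accept strings end.
a: 0a undefined. 0a->0: ok.
b: 0b undefined. 0b->0: no, bab/abaaa meet in 0. Open state 1: 0b->1.
ba: 1a undefined. 1a->0: no, bab/aaab meet in 1. 1a->1: no, bab/abb meet in 1 with "b" left. Open state 2: 1a->2.
bb: 1b undefined. 1b->0: no, bbab/aaab meet in 1. 1b->1: ok.
baa: 2a undefined. 2a->0: ok.
bab: 2b undefined. 2b->0: no, bab/abaaa meet in 0. 2b->1: no, bab/aaab meet in 1. 2b->2: no, bab/aaba meet in 2. Open state 3: 2b->3.
baba: 3a undefined. 3a->0: ok.
babb: 3b undefined. 3b->0: ok.
All examples now run through 4 states with every (state, symbol) defined. Accept strings end in {3}, Reject strings end in {0,1,2}; accept={3}.

states=4 start=0 accept={3} delta: 0a->0 0b->1 1a->2 1b->1 2a->0 2b->3 3a->0 3b->0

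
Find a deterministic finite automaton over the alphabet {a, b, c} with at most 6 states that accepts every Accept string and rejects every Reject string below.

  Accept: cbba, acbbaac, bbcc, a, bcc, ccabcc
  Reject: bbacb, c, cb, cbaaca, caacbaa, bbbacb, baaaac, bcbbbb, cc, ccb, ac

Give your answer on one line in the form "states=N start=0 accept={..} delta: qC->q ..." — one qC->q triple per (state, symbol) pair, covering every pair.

states=5 start=0 accept={0,4} delta: 0a->0 0b->1 0c->1 1a->0 1b->2 1c->2 2a->2 2b->3 2c->4 3a->4 3b->0 3c->2 4a->2 4b->1 4c->0

Fold the examples into a partial DFA from state 0: repeatedly fix the first undefined (state, symbol) met by the shortest-then-alphabetical prefix, trying targets in increasing order and rejecting any under which an Accept and a Reject string meet in one state with the same remainder; add a state when all current targets are rejected. Accepting states are where Accept strings end.
a: 0a undefined. 0a->0: ok.
b: 0b undefined. 0b->0: no, bbcc/cc meet in 0 with "cc" left. Open state 1: 0b->1.
c: 0c undefined. 0c->0: no, a/c meet in 0. 0c->1: ok.
ba: 1a undefined. 1a->0: ok.
bb: 1b undefined. 1b->0: no, cbba/bbacb meet in 0. 1b->1: no, cbba/cbaaca meet in 0. Open state 2: 1b->2.
bc: 1c undefined. 1c->0: no, a/cc meet in 0. 1c->1: no, bcc/c meet in 1. 1c->2: ok.
bba: 2a undefined. 2a->0: no, a/cbaaca meet in 0. 2a->1: no, a/cbaaca meet in 0. 2a->2: ok.
bbb: 2b undefined. 2b->0: no, cbba/bcbbbb meet in 0. 2b->1: no, acbbaac/c meet in 1. 2b->2: no, cbba/cb meet in 2. Open state 3: 2b->3.
bbc: 2c undefined. 2c->0: no, bbcc/bbacb meet in 1. 2c->1: no, bbcc/bbacb meet in 2. 2c->2: no, bbcc/cb meet in 2. 2c->3: no, cbba/cbaaca meet in 3 with "a" left. Open state 4: 2c->4.
bbba: 3a undefined. 3a->0: no, acbbaac/c meet in 1. 3a->1: no, cbba/c meet in 1. 3a->2: no, cbba/cb meet in 2. 3a->3: no, cbba/ccb meet in 3. 3a->4: ok.
bbcc: 4c undefined. 4c->0: ok.
bcbb: 3b undefined. 3b->0: ok.
bbacb: 4b undefined. 4b->0: no, bbcc/bbacb meet in 0. 4b->1: ok.
ccabc: 3c undefined. 3c->0: no, ccabcc/bbacb meet in 1. 3c->1: no, ccabcc/cb meet in 2. 3c->2: ok.
acbbaa: 4a undefined. 4a->0: no, acbbaac/bbacb meet in 1. 4a->1: no, acbbaac/cb meet in 2. 4a->2: ok.
All examples now run through 5 states with every (state, symbol) defined. Accept strings end in {0,4}, Reject strings end in {1,2,3}; accept={0,4}.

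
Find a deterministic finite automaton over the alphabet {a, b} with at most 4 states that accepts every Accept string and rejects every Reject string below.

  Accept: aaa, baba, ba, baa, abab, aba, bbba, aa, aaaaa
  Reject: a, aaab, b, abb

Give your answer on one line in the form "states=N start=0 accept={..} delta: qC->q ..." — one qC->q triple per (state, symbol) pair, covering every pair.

Grow the machine one transition at a time. Run the examples from 0; the earliest place one falls off (shortest prefix, ties alphabetical) gets sent to the lowest-numbered state that keeps every Accept/Reject pair distinguishable — a pair clashes when both reach the same state with identical unread suffix — and to a fresh state only if none does.
a: 0a undefined. 0a->0: no, aaa/a meet in 0. Open state 1: 0a->1.
b: 0b undefined. 0b->0: no, ba/a meet in 1. 0b->1: ok.
aa: 1a undefined. 1a->0: no, aaa/a meet in 1. 1a->1: no, aaa/a meet in 1. Open state 2: 1a->2.
ab: 1b undefined. 1b->0: no, aba/a meet in 1. 1b->1: ok.
aaa: 2a undefined. 2a->0: ok.
bab: 2b undefined. 2b->0: no, baba/a meet in 1. 2b->1: no, abab/a meet in 1. 2b->2: ok.
All examples now run through 3 states with every (state, symbol) defined. Accept strings end in {0,2}, Reject strings end in {1}; accept={0,2}.

states=3 start=0 accept={0,2} delta: 0a->1 0b->1 1a->2 1b->1 2a->0 2b->2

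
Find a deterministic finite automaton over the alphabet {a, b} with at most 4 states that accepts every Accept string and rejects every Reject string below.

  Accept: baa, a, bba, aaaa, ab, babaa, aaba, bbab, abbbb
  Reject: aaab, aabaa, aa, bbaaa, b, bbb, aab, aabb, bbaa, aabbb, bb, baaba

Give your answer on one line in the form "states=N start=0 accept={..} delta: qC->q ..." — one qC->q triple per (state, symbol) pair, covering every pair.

Fold the examples into a partial DFA from state 0: repeatedly fix the first undefined (state, symbol) met by the shortest-then-alphabetical prefix, trying targets in increasing order and rejecting any under which an Accept and a Reject string meet in one state with the same remainder; add a state when all current targets are rejected. Accepting states are where Accept strings end.
a: 0a undefined. 0a->0: no, baa/aabaa meet in 0 with "baa" left. Open state 1: 0a->1.
b: 0b undefined. 0b->0: no, baa/aa meet in 1 with "a" left. 0b->1: no, a/b meet in 1. Open state 2: 0b->2.
aa: 1a undefined. 1a->0: no, baa/aabaa meet in 2 with "aa" left. 1a->1: no, a/aa meet in 1. 1a->2: ok.
ab: 1b undefined. 1b->0: no, abbbb/bbb meet in 2 with "bb" left. 1b->1: ok.
ba: 2a undefined. 2a->0: ok.
bb: 2b undefined. 2b->0: ok.
All examples now run through 3 states with every (state, symbol) defined. Accept strings end in {1}, Reject strings end in {0,2}; accept={1}.

states=3 start=0 accept={1} delta: 0a->1 0b->2 1a->2 1b->1 2a->0 2b->0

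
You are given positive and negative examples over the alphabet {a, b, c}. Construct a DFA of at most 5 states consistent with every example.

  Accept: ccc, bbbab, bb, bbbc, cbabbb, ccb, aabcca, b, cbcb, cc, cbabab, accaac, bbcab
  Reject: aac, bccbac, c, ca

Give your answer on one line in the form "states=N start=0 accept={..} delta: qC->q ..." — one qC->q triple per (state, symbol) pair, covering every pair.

states=3 start=0 accept={0,1} delta: 0a->0 0b->1 0c->2 1a->1 1b->0 1c->1 2a->2 2b->0 2c->1

Grow the machine one transition at a time. Run the examples from 0; the earliest place one falls off (shortest prefix, ties alphabetical) gets sent to the lowest-numbered state that keeps every Accept/Reject pair distinguishable — a pair clashes when both reach the same state with identical unread suffix — and to a fresh state only if none does.
a: 0a undefined. 0a->0: ok.
b: 0b undefined. 0b->0: no, bbbc/aac meet in 0 with "c" left. Open state 1: 0b->1.
c: 0c undefined. 0c->0: no, ccc/aac meet in 0. 0c->1: no, b/aac meet in 1. Open state 2: 0c->2.
bb: 1b undefined. 1b->0: ok.
bc: 1c undefined. 1c->0: no, aabcca/ca meet in 2 with "a" left. 1c->1: ok.
ca: 2a undefined. 2a->0: no, bb/ca meet in 0. 2a->1: no, bbbc/ca meet in 1. 2a->2: ok.
cb: 2b undefined. 2b->0: ok.
cc: 2c undefined. 2c->0: no, ccc/aac meet in 2. 2c->1: ok.
acca: 1a undefined. 1a->0: no, accaac/aac meet in 2. 1a->1: ok.
All examples now run through 3 states with every (state, symbol) defined. Accept strings end in {0,1}, Reject strings end in {2}; accept={0,1}.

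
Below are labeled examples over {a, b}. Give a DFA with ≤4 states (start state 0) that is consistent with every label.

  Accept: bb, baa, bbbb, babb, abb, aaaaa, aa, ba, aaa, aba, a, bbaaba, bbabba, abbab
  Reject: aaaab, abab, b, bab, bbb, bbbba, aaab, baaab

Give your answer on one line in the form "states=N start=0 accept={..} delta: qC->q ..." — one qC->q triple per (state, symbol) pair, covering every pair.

states=3 start=0 accept={0,2} delta: 0a->0 0b->1 1a->0 1b->2 2a->1 2b->1

State merging on the prefix tree: take the shortest (then alphabetical) example prefix whose next move is undefined and point that move at state 0, else 1, else 2, ...; a target is out if some Accept/Reject pair would then sit in one state with the same input left (inseparable). If every existing state is out, open a new one.
a: 0a undefined. 0a->0: ok.
b: 0b undefined. 0b->0: no, bb/aaaab meet in 0. Open state 1: 0b->1.
ba: 1a undefined. 1a->0: ok.
bb: 1b undefined. 1b->0: no, bb/bbbba meet in 0. 1b->1: no, bb/aaaab meet in 1. Open state 2: 1b->2.
bba: 2a undefined. 2a->0: no, abbab/aaaab meet in 1. 2a->1: ok.
bbb: 2b undefined. 2b->0: no, baa/bbb meet in 0. 2b->1: ok.
All examples now run through 3 states with every (state, symbol) defined. Accept strings end in {0,2}, Reject strings end in {1}; accept={0,2}.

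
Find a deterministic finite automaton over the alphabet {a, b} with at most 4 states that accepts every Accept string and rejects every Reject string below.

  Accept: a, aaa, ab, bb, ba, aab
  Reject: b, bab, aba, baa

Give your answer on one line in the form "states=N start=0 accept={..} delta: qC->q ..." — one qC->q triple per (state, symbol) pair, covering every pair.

State merging on the prefix tree: take the shortest (then alphabetical) example prefix whose next move is undefined and point that move at state 0, else 1, else 2, ...; a target is out if some Accept/Reject pair would then sit in one state with the same input left (inseparable). If every existing state is out, open a new one.
a: 0a undefined. 0a->0: no, ab/b meet in 0 with "b" left. Open state 1: 0a->1.
b: 0b undefined. 0b->0: no, ab/bab meet in 1 with "b" left. 0b->1: no, a/b meet in 1. Open state 2: 0b->2.
aa: 1a undefined. 1a->0: no, aab/b meet in 2. 1a->1: ok.
ab: 1b undefined. 1b->0: no, a/aba meet in 1. 1b->1: no, a/aba meet in 1. 1b->2: no, ab/b meet in 2. Open state 3: 1b->3.
ba: 2a undefined. 2a->0: no, a/baa meet in 1. 2a->1: no, a/baa meet in 1. 2a->2: no, bb/bab meet in 2 with "b" left. 2a->3: ok.
bb: 2b undefined. 2b->0: ok.
aba: 3a undefined. 3a->0: no, bb/aba meet in 0. 3a->1: no, a/aba meet in 1. 3a->2: ok.
bab: 3b undefined. 3b->0: no, bb/bab meet in 0. 3b->1: no, a/bab meet in 1. 3b->2: ok.
All examples now run through 4 states with every (state, symbol) defined. Accept strings end in {0,1,3}, Reject strings end in {2}; accept={0,1,3}.

states=4 start=0 accept={0,1,3} delta: 0a->1 0b->2 1a->1 1b->3 2a->3 2b->0 3a->2 3b->2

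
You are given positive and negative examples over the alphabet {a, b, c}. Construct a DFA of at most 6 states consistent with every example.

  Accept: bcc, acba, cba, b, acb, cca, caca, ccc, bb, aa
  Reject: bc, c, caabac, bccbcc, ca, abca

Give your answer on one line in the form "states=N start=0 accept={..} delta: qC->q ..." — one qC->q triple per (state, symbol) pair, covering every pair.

states=3 start=0 accept={0,2} delta: 0a->0 0b->0 0c->1 1a->1 1b->0 1c->2 2a->0 2b->2 2c->0

State merging on the prefix tree: take the shortest (then alphabetical) example prefix whose next move is undefined and point that move at state 0, else 1, else 2, ...; a target is out if some Accept/Reject pair would then sit in one state with the same input left (inseparable). If every existing state is out, open a new one.
a: 0a undefined. 0a->0: ok.
b: 0b undefined. 0b->0: ok.
c: 0c undefined. 0c->0: no, bcc/bc meet in 0. Open state 1: 0c->1.
ca: 1a undefined. 1a->0: no, b/ca meet in 0. 1a->1: ok.
cb: 1b undefined. 1b->0: ok.
cc: 1c undefined. 1c->0: no, bcc/bccbcc meet in 0. 1c->1: no, bcc/bc meet in 1. Open state 2: 1c->2.
cca: 2a undefined. 2a->0: ok.
ccc: 2c undefined. 2c->0: ok.
bccb: 2b undefined. 2b->0: no, bcc/bccbcc meet in 2. 2b->1: no, acba/bccbcc meet in 0. 2b->2: ok.
All examples now run through 3 states with every (state, symbol) defined. Accept strings end in {0,2}, Reject strings end in {1}; accept={0,2}.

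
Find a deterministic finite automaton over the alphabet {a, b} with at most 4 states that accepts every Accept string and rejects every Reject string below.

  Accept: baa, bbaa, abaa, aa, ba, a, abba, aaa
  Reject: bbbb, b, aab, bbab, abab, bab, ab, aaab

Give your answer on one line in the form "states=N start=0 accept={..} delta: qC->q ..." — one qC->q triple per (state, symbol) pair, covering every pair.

Fold the examples into a partial DFA from state 0: repeatedly fix the first undefined (state, symbol) met by the shortest-then-alphabetical prefix, trying targets in increasing order and rejecting any under which an Accept and a Reject string meet in one state with the same remainder; add a state when all current targets are rejected. Accepting states are where Accept strings end.
a: 0a undefined. 0a->0: ok.
b: 0b undefined. 0b->0: no, baa/bbbb meet in 0. Open state 1: 0b->1.
ba: 1a undefined. 1a->0: ok.
bb: 1b undefined. 1b->0: no, baa/bbbb meet in 0. 1b->1: ok.
All examples now run through 2 states with every (state, symbol) defined. Accept strings end in {0}, Reject strings end in {1}; accept={0}.

states=2 start=0 accept={0} delta: 0a->0 0b->1 1a->0 1b->1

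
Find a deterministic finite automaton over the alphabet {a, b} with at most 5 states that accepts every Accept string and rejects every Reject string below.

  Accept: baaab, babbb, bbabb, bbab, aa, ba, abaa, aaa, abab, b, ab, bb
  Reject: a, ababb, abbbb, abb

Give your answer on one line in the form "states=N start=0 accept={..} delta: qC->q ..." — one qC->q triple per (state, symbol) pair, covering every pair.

states=4 start=0 accept={0,2,3} delta: 0a->1 0b->2 1a->2 1b->3 2a->0 2b->2 3a->1 3b->1

Grow the machine one transition at a time. Run the examples from 0; the earliest place one falls off (shortest prefix, ties alphabetical) gets sent to the lowest-numbered state that keeps every Accept/Reject pair distinguishable — a pair clashes when both reach the same state with identical unread suffix — and to a fresh state only if none does.
a: 0a undefined. 0a->0: no, aa/a meet in 0. Open state 1: 0a->1.
b: 0b undefined. 0b->0: no, bbabb/abb meet in 1 with "bb" left. 0b->1: no, bbabb/ababb meet in 1 with "babb" left. Open state 2: 0b->2.
aa: 1a undefined. 1a->0: no, aaa/a meet in 1. 1a->1: no, aa/a meet in 1. 1a->2: ok.
ab: 1b undefined. 1b->0: no, aa/ababb meet in 2. 1b->1: no, ab/a meet in 1. 1b->2: no, bb/abb meet in 2 with "b" left. Open state 3: 1b->3.
ba: 2a undefined. 2a->0: ok.
bb: 2b undefined. 2b->0: no, bbabb/abb meet in 3 with "b" left. 2b->1: no, baaab/a meet in 1. 2b->2: ok.
aba: 3a undefined. 3a->0: no, baaab/ababb meet in 2. 3a->1: ok.
abb: 3b undefined. 3b->0: no, baaab/abbbb meet in 2. 3b->1: ok.
All examples now run through 4 states with every (state, symbol) defined. Accept strings end in {0,2,3}, Reject strings end in {1}; accept={0,2,3}.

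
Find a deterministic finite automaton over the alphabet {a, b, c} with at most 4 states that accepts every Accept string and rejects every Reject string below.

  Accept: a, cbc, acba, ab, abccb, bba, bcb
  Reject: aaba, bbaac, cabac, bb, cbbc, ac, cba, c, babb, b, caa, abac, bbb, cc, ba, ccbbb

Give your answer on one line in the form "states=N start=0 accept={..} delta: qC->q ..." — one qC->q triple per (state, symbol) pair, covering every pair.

states=3 start=0 accept={1} delta: 0a->1 0b->2 0c->0 1a->0 1b->1 1c->2 2a->0 2b->0 2c->1

Fold the examples into a partial DFA from state 0: repeatedly fix the first undefined (state, symbol) met by the shortest-then-alphabetical prefix, trying targets in increasing order and rejecting any under which an Accept and a Reject string meet in one state with the same remainder; add a state when all current targets are rejected. Accepting states are where Accept strings end.
a: 0a undefined. 0a->0: no, acba/cba meet in 0 with "cba" left. Open state 1: 0a->1.
b: 0b undefined. 0b->0: no, a/ba meet in 1. 0b->1: no, a/b meet in 1. Open state 2: 0b->2.
c: 0c undefined. 0c->0: ok.
aa: 1a undefined. 1a->0: ok.
ab: 1b undefined. 1b->0: no, ab/c meet in 0. 1b->1: ok.
ac: 1c undefined. 1c->0: no, acba/aaba meet in 2 with "a" left. 1c->1: no, a/ac meet in 1. 1c->2: ok.
ba: 2a undefined. 2a->0: ok.
bb: 2b undefined. 2b->0: ok.
bc: 2c undefined. 2c->0: no, cbc/aaba meet in 0. 2c->1: ok.
All examples now run through 3 states with every (state, symbol) defined. Accept strings end in {1}, Reject strings end in {0,2}; accept={1}.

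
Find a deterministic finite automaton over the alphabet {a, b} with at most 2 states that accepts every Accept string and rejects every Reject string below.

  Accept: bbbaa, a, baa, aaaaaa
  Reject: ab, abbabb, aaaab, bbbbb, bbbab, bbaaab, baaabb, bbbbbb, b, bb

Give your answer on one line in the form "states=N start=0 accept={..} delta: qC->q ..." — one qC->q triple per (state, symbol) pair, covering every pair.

states=2 start=0 accept={0} delta: 0a->0 0b->1 1a->0 1b->1

State merging on the prefix tree: take the shortest (then alphabetical) example prefix whose next move is undefined and point that move at state 0, else 1, else 2, ...; a target is out if some Accept/Reject pair would then sit in one state with the same input left (inseparable). If every existing state is out, open a new one.
a: 0a undefined. 0a->0: ok.
b: 0b undefined. 0b->0: no, bbbaa/ab meet in 0. Open state 1: 0b->1.
ba: 1a undefined. 1a->0: ok.
bb: 1b undefined. 1b->0: no, bbbaa/abbabb meet in 0. 1b->1: ok.
All examples now run through 2 states with every (state, symbol) defined. Accept strings end in {0}, Reject strings end in {1}; accept={0}.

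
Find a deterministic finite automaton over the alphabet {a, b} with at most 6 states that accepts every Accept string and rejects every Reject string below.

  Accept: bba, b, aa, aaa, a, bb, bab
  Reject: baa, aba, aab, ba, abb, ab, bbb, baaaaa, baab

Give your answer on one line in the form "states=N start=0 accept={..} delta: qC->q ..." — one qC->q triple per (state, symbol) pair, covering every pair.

states=6 start=0 accept={1,2} delta: 0a->1 0b->2 1a->1 1b->3 2a->4 2b->1 3a->0 3b->0 4a->5 4b->1 5a->2 5b->0

Grow the machine one transition at a time. Run the examples from 0; the earliest place one falls off (shortest prefix, ties alphabetical) gets sent to the lowest-numbered state that keeps every Accept/Reject pair distinguishable — a pair clashes when both reach the same state with identical unread suffix — and to a fresh state only if none does.
a: 0a undefined. 0a->0: no, b/aab meet in 0 with "b" left. Open state 1: 0a->1.
b: 0b undefined. 0b->0: no, bba/ba meet in 1. 0b->1: no, bba/aba meet in 1 with "ba" left. Open state 2: 0b->2.
aa: 1a undefined. 1a->0: no, b/aab meet in 2. 1a->1: ok.
ab: 1b undefined. 1b->0: no, b/abb meet in 2. 1b->1: no, aa/aba meet in 1. 1b->2: no, b/aab meet in 2. Open state 3: 1b->3.
ba: 2a undefined. 2a->0: no, aa/baa meet in 1. 2a->1: no, aa/baa meet in 1. 2a->2: no, b/baa meet in 2. 2a->3: no, bab/abb meet in 3 with "b" left. Open state 4: 2a->4.
bb: 2b undefined. 2b->0: no, b/bbb meet in 2. 2b->1: ok.
aba: 3a undefined. 3a->0: ok.
abb: 3b undefined. 3b->0: ok.
baa: 4a undefined. 4a->0: no, bba/baaaaa meet in 1. 4a->1: no, bba/baa meet in 1. 4a->2: no, bba/baab meet in 1. 4a->3: no, bba/baaaaa meet in 1. 4a->4: no, bab/baab meet in 4 with "b" left. Open state 5: 4a->5.
bab: 4b undefined. 4b->0: no, bab/aba meet in 0. 4b->1: ok.
baaa: 5a undefined. 5a->0: no, bba/baaaaa meet in 1. 5a->1: no, bba/baaaaa meet in 1. 5a->2: ok.
baab: 5b undefined. 5b->0: ok.
All examples now run through 6 states with every (state, symbol) defined. Accept strings end in {1,2}, Reject strings end in {0,3,4,5}; accept={1,2}.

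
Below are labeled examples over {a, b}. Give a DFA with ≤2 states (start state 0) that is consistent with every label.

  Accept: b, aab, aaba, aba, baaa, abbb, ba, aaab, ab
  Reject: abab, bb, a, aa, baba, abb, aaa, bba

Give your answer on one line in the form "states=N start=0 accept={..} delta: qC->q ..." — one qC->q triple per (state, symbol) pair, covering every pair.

State merging on the prefix tree: take the shortest (then alphabetical) example prefix whose next move is undefined and point that move at state 0, else 1, else 2, ...; a target is out if some Accept/Reject pair would then sit in one state with the same input left (inseparable). If every existing state is out, open a new one.
a: 0a undefined. 0a->0: ok.
b: 0b undefined. 0b->0: no, b/abab meet in 0. Open state 1: 0b->1.
ba: 1a undefined. 1a->0: no, b/abab meet in 1. 1a->1: ok.
bb: 1b undefined. 1b->0: ok.
All examples now run through 2 states with every (state, symbol) defined. Accept strings end in {1}, Reject strings end in {0}; accept={1}.

states=2 start=0 accept={1} delta: 0a->0 0b->1 1a->1 1b->0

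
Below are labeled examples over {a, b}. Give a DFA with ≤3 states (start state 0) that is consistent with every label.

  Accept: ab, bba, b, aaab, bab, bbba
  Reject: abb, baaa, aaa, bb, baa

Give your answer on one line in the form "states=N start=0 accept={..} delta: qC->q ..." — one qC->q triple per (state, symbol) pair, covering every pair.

Grow the machine one transition at a time. Run the examples from 0; the earliest place one falls off (shortest prefix, ties alphabetical) gets sent to the lowest-numbered state that keeps every Accept/Reject pair distinguishable — a pair clashes when both reach the same state with identical unread suffix — and to a fresh state only if none does.
a: 0a undefined. 0a->0: ok.
b: 0b undefined. 0b->0: no, ab/abb meet in 0. Open state 1: 0b->1.
ba: 1a undefined. 1a->0: ok.
bb: 1b undefined. 1b->0: no, bba/abb meet in 0. 1b->1: no, ab/abb meet in 1. Open state 2: 1b->2.
bba: 2a undefined. 2a->0: no, bba/baaa meet in 0. 2a->1: ok.
bbb: 2b undefined. 2b->0: no, bbba/baaa meet in 0. 2b->1: no, bbba/baaa meet in 0. 2b->2: ok.
All examples now run through 3 states with every (state, symbol) defined. Accept strings end in {1}, Reject strings end in {0,2}; accept={1}.

states=3 start=0 accept={1} delta: 0a->0 0b->1 1a->0 1b->2 2a->1 2b->2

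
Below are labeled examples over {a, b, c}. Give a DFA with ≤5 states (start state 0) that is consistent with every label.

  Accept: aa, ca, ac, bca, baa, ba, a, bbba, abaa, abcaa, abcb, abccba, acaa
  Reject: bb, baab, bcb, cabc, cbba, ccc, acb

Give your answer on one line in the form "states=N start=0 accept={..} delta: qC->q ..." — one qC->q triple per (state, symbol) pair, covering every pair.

State merging on the prefix tree: take the shortest (then alphabetical) example prefix whose next move is undefined and point that move at state 0, else 1, else 2, ...; a target is out if some Accept/Reject pair would then sit in one state with the same input left (inseparable). If every existing state is out, open a new one.
a: 0a undefined. 0a->0: no, abcb/bcb meet in 0 with "bcb" left. Open state 1: 0a->1.
b: 0b undefined. 0b->0: ok.
c: 0c undefined. 0c->0: no, ca/cbba meet in 1. 0c->1: ok.
aa: 1a undefined. 1a->0: no, aa/bb meet in 0. 1a->1: ok.
ab: 1b undefined. 1b->0: no, aa/cabc meet in 1. 1b->1: no, aa/baab meet in 1. Open state 2: 1b->2.
ac: 1c undefined. 1c->0: no, aa/ccc meet in 1. 1c->1: no, aa/ccc meet in 1. 1c->2: no, ac/baab meet in 2. Open state 3: 1c->3.
aba: 2a undefined. 2a->0: ok.
abc: 2c undefined. 2c->0: no, abcb/bb meet in 0. 2c->1: no, aa/cabc meet in 1. 2c->2: no, abccba/cbba meet in 2 with "ba" left. 2c->3: no, ac/cabc meet in 3. Open state 4: 2c->4.
aca: 3a undefined. 3a->0: ok.
acb: 3b undefined. 3b->0: ok.
cbb: 2b undefined. 2b->0: no, aa/cbba meet in 1. 2b->1: no, aa/cbba meet in 1. 2b->2: ok.
ccc: 3c undefined. 3c->0: ok.
abca: 4a undefined. 4a->0: ok.
abcb: 4b undefined. 4b->0: no, abcb/bb meet in 0. 4b->1: ok.
abcc: 4c undefined. 4c->0: ok.
All examples now run through 5 states with every (state, symbol) defined. Accept strings end in {1,3}, Reject strings end in {0,2,4}; accept={1,3}.

states=5 start=0 accept={1,3} delta: 0a->1 0b->0 0c->1 1a->1 1b->2 1c->3 2a->0 2b->2 2c->4 3a->0 3b->0 3c->0 4a->0 4b->1 4c->0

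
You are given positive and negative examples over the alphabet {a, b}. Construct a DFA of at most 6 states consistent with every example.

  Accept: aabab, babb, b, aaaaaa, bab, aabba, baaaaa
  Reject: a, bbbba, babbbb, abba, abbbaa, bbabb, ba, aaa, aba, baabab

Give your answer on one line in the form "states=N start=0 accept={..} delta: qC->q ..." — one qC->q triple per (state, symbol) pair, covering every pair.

states=6 start=0 accept={0,2,4,5} delta: 0a->1 0b->2 1a->0 1b->0 2a->3 2b->1 3a->4 3b->4 4a->0 4b->5 5a->2 5b->2

State merging on the prefix tree: take the shortest (then alphabetical) example prefix whose next move is undefined and point that move at state 0, else 1, else 2, ...; a target is out if some Accept/Reject pair would then sit in one state with the same input left (inseparable). If every existing state is out, open a new one.
a: 0a undefined. 0a->0: no, aaaaaa/a meet in 0. Open state 1: 0a->1.
b: 0b undefined. 0b->0: no, aabab/baabab meet in 1 with "abab" left. 0b->1: no, b/a meet in 1. Open state 2: 0b->2.
aa: 1a undefined. 1a->0: ok.
ab: 1b undefined. 1b->0: ok.
ba: 2a undefined. 2a->0: no, aaaaaa/abba meet in 0. 2a->1: no, aabab/baabab meet in 0. 2a->2: no, b/abba meet in 2. Open state 3: 2a->3.
bb: 2b undefined. 2b->0: no, b/bbabb meet in 2. 2b->1: ok.
baa: 3a undefined. 3a->0: no, aabab/baabab meet in 3 with "b" left. 3a->1: no, aaaaaa/baabab meet in 0. 3a->2: no, b/baabab meet in 2. 3a->3: no, baaaaa/bbbba meet in 3. Open state 4: 3a->4.
bab: 3b undefined. 3b->0: no, aabab/babbbb meet in 0. 3b->1: no, aabab/a meet in 1. 3b->2: no, aabab/babbbb meet in 2. 3b->3: no, aabab/bbbba meet in 3. 3b->4: ok.
baaa: 4a undefined. 4a->0: ok.
baab: 4b undefined. 4b->0: no, babb/baabab meet in 0. 4b->1: no, babb/a meet in 1. 4b->2: no, aabab/baabab meet in 4. 4b->3: no, babb/bbbba meet in 3. 4b->4: no, aabab/babbbb meet in 4. Open state 5: 4b->5.
baaba: 5a undefined. 5a->0: no, b/baabab meet in 2. 5a->1: no, aaaaaa/baabab meet in 0. 5a->2: ok.
babbb: 5b undefined. 5b->0: no, b/babbbb meet in 2. 5b->1: no, aaaaaa/babbbb meet in 0. 5b->2: ok.
All examples now run through 6 states with every (state, symbol) defined. Accept strings end in {0,2,4,5}, Reject strings end in {1,3}; accept={0,2,4,5}.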